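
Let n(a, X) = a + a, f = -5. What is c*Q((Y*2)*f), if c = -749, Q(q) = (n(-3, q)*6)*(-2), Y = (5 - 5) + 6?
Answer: -53928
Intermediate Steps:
n(a, X) = 2*a
Y = 6 (Y = 0 + 6 = 6)
Q(q) = 72 (Q(q) = ((2*(-3))*6)*(-2) = -6*6*(-2) = -36*(-2) = 72)
c*Q((Y*2)*f) = -749*72 = -53928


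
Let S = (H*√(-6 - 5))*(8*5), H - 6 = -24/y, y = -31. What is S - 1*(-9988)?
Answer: 9988 + 8400*I*√11/31 ≈ 9988.0 + 898.7*I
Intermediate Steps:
H = 210/31 (H = 6 - 24/(-31) = 6 - 24*(-1/31) = 6 + 24/31 = 210/31 ≈ 6.7742)
S = 8400*I*√11/31 (S = (210*√(-6 - 5)/31)*(8*5) = (210*√(-11)/31)*40 = (210*(I*√11)/31)*40 = (210*I*√11/31)*40 = 8400*I*√11/31 ≈ 898.7*I)
S - 1*(-9988) = 8400*I*√11/31 - 1*(-9988) = 8400*I*√11/31 + 9988 = 9988 + 8400*I*√11/31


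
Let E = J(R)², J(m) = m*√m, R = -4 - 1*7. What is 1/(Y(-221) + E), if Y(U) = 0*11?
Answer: -1/1331 ≈ -0.00075131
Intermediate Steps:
Y(U) = 0
R = -11 (R = -4 - 7 = -11)
J(m) = m^(3/2)
E = -1331 (E = ((-11)^(3/2))² = (-11*I*√11)² = -1331)
1/(Y(-221) + E) = 1/(0 - 1331) = 1/(-1331) = -1/1331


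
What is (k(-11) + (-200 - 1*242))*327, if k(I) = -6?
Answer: -146496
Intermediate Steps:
(k(-11) + (-200 - 1*242))*327 = (-6 + (-200 - 1*242))*327 = (-6 + (-200 - 242))*327 = (-6 - 442)*327 = -448*327 = -146496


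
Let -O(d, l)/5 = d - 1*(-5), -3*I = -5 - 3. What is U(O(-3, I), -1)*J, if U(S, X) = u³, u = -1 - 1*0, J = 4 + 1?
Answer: -5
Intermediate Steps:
J = 5
I = 8/3 (I = -(-5 - 3)/3 = -⅓*(-8) = 8/3 ≈ 2.6667)
O(d, l) = -25 - 5*d (O(d, l) = -5*(d - 1*(-5)) = -5*(d + 5) = -5*(5 + d) = -25 - 5*d)
u = -1 (u = -1 + 0 = -1)
U(S, X) = -1 (U(S, X) = (-1)³ = -1)
U(O(-3, I), -1)*J = -1*5 = -5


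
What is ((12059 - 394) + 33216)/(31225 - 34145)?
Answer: -44881/2920 ≈ -15.370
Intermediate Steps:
((12059 - 394) + 33216)/(31225 - 34145) = (11665 + 33216)/(-2920) = 44881*(-1/2920) = -44881/2920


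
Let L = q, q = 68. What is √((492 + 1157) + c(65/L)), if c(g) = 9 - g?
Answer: √1915543/34 ≈ 40.707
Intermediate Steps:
L = 68
√((492 + 1157) + c(65/L)) = √((492 + 1157) + (9 - 65/68)) = √(1649 + (9 - 65/68)) = √(1649 + 547/68) = √(112679/68) = √1915543/34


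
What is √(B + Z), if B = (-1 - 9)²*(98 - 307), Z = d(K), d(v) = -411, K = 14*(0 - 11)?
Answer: I*√21311 ≈ 145.98*I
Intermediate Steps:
K = -154 (K = 14*(-11) = -154)
Z = -411
B = -20900 (B = (-10)²*(-209) = 100*(-209) = -20900)
√(B + Z) = √(-20900 - 411) = √(-21311) = I*√21311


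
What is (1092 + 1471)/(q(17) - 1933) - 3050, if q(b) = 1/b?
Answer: -100266571/32860 ≈ -3051.3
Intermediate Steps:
(1092 + 1471)/(q(17) - 1933) - 3050 = (1092 + 1471)/(1/17 - 1933) - 3050 = 2563/(1/17 - 1933) - 3050 = 2563/(-32860/17) - 3050 = 2563*(-17/32860) - 3050 = -43571/32860 - 3050 = -100266571/32860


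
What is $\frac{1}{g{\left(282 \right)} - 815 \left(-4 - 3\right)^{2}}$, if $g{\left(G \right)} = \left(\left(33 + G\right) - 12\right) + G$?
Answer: $- \frac{1}{39350} \approx -2.5413 \cdot 10^{-5}$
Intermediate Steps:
$g{\left(G \right)} = 21 + 2 G$ ($g{\left(G \right)} = \left(21 + G\right) + G = 21 + 2 G$)
$\frac{1}{g{\left(282 \right)} - 815 \left(-4 - 3\right)^{2}} = \frac{1}{\left(21 + 2 \cdot 282\right) - 815 \left(-4 - 3\right)^{2}} = \frac{1}{\left(21 + 564\right) - 815 \left(-7\right)^{2}} = \frac{1}{585 - 39935} = \frac{1}{-39350} = - \frac{1}{39350}$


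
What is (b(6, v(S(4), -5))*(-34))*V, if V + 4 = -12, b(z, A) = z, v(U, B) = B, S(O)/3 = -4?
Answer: 3264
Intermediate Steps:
S(O) = -12 (S(O) = 3*(-4) = -12)
V = -16 (V = -4 - 12 = -16)
(b(6, v(S(4), -5))*(-34))*V = (6*(-34))*(-16) = -204*(-16) = 3264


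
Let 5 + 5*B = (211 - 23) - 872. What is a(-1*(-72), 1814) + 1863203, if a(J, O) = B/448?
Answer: 4173574031/2240 ≈ 1.8632e+6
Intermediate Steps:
B = -689/5 (B = -1 + ((211 - 23) - 872)/5 = -1 + (188 - 872)/5 = -1 + (⅕)*(-684) = -1 - 684/5 = -689/5 ≈ -137.80)
a(J, O) = -689/2240 (a(J, O) = -689/5/448 = -689/5*1/448 = -689/2240)
a(-1*(-72), 1814) + 1863203 = -689/2240 + 1863203 = 4173574031/2240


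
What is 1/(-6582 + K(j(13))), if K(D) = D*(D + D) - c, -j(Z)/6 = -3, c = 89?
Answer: -1/6023 ≈ -0.00016603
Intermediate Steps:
j(Z) = 18 (j(Z) = -6*(-3) = 18)
K(D) = -89 + 2*D² (K(D) = D*(D + D) - 1*89 = D*(2*D) - 89 = 2*D² - 89 = -89 + 2*D²)
1/(-6582 + K(j(13))) = 1/(-6582 + (-89 + 2*18²)) = 1/(-6582 + (-89 + 2*324)) = 1/(-6582 + (-89 + 648)) = 1/(-6582 + 559) = 1/(-6023) = -1/6023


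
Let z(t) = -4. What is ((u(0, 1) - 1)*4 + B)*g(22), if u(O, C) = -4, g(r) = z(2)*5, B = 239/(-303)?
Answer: 125980/303 ≈ 415.78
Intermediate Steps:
B = -239/303 (B = 239*(-1/303) = -239/303 ≈ -0.78878)
g(r) = -20 (g(r) = -4*5 = -20)
((u(0, 1) - 1)*4 + B)*g(22) = ((-4 - 1)*4 - 239/303)*(-20) = (-5*4 - 239/303)*(-20) = (-20 - 239/303)*(-20) = -6299/303*(-20) = 125980/303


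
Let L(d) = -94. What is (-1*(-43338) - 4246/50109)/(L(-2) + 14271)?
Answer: 2171619596/710395293 ≈ 3.0569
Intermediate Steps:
(-1*(-43338) - 4246/50109)/(L(-2) + 14271) = (-1*(-43338) - 4246/50109)/(-94 + 14271) = (43338 - 4246*1/50109)/14177 = (43338 - 4246/50109)*(1/14177) = (2171619596/50109)*(1/14177) = 2171619596/710395293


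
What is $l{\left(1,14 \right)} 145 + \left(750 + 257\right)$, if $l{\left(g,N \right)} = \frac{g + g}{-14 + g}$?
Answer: $\frac{12801}{13} \approx 984.69$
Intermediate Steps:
$l{\left(g,N \right)} = \frac{2 g}{-14 + g}$
$l{\left(1,14 \right)} 145 + \left(750 + 257\right) = 2 \cdot 1 \frac{1}{-14 + 1} \cdot 145 + \left(750 + 257\right) = 2 \cdot 1 \frac{1}{-13} \cdot 145 + 1007 = 2 \cdot 1 \left(- \frac{1}{13}\right) 145 + 1007 = \left(- \frac{2}{13}\right) 145 + 1007 = - \frac{290}{13} + 1007 = \frac{12801}{13}$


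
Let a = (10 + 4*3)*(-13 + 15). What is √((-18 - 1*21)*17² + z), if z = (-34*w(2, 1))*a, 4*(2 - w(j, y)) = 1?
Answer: I*√13889 ≈ 117.85*I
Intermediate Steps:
w(j, y) = 7/4 (w(j, y) = 2 - ¼*1 = 2 - ¼ = 7/4)
a = 44 (a = (10 + 12)*2 = 22*2 = 44)
z = -2618 (z = -34*7/4*44 = -119/2*44 = -2618)
√((-18 - 1*21)*17² + z) = √((-18 - 1*21)*17² - 2618) = √((-18 - 21)*289 - 2618) = √(-39*289 - 2618) = √(-11271 - 2618) = √(-13889) = I*√13889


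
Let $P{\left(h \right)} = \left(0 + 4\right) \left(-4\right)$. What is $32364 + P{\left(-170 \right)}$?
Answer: $32348$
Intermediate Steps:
$P{\left(h \right)} = -16$ ($P{\left(h \right)} = 4 \left(-4\right) = -16$)
$32364 + P{\left(-170 \right)} = 32364 - 16 = 32348$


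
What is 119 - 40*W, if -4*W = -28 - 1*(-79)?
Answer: 629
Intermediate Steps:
W = -51/4 (W = -(-28 - 1*(-79))/4 = -(-28 + 79)/4 = -¼*51 = -51/4 ≈ -12.750)
119 - 40*W = 119 - 40*(-51/4) = 119 + 510 = 629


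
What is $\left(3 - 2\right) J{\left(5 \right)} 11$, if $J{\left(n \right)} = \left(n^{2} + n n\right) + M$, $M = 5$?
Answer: $605$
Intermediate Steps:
$J{\left(n \right)} = 5 + 2 n^{2}$ ($J{\left(n \right)} = \left(n^{2} + n n\right) + 5 = \left(n^{2} + n^{2}\right) + 5 = 2 n^{2} + 5 = 5 + 2 n^{2}$)
$\left(3 - 2\right) J{\left(5 \right)} 11 = \left(3 - 2\right) \left(5 + 2 \cdot 5^{2}\right) 11 = 1 \left(5 + 2 \cdot 25\right) 11 = 1 \left(5 + 50\right) 11 = 1 \cdot 55 \cdot 11 = 55 \cdot 11 = 605$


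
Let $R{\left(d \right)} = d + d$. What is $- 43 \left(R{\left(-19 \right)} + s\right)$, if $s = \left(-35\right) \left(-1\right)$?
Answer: $129$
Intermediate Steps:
$R{\left(d \right)} = 2 d$
$s = 35$
$- 43 \left(R{\left(-19 \right)} + s\right) = - 43 \left(2 \left(-19\right) + 35\right) = - 43 \left(-38 + 35\right) = \left(-43\right) \left(-3\right) = 129$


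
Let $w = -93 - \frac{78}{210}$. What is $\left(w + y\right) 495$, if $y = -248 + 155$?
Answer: $- \frac{645777}{7} \approx -92254.0$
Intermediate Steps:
$y = -93$
$w = - \frac{3268}{35}$ ($w = -93 - \frac{13}{35} = - \frac{3268}{35} \approx -93.371$)
$\left(w + y\right) 495 = \left(- \frac{3268}{35} - 93\right) 495 = \left(- \frac{6523}{35}\right) 495 = - \frac{645777}{7}$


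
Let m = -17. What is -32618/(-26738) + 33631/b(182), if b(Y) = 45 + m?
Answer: 450069491/374332 ≈ 1202.3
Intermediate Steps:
b(Y) = 28 (b(Y) = 45 - 17 = 28)
-32618/(-26738) + 33631/b(182) = -32618/(-26738) + 33631/28 = -32618*(-1/26738) + 33631*(1/28) = 16309/13369 + 33631/28 = 450069491/374332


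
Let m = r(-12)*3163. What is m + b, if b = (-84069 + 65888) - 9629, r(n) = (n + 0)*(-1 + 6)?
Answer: -217590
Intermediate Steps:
r(n) = 5*n (r(n) = n*5 = 5*n)
m = -189780 (m = (5*(-12))*3163 = -60*3163 = -189780)
b = -27810 (b = -18181 - 9629 = -27810)
m + b = -189780 - 27810 = -217590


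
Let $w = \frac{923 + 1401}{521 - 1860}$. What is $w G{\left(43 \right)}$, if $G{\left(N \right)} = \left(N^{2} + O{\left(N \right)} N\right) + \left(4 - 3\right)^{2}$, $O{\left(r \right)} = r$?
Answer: $- \frac{8596476}{1339} \approx -6420.1$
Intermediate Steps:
$G{\left(N \right)} = 1 + 2 N^{2}$ ($G{\left(N \right)} = \left(N^{2} + N N\right) + \left(4 - 3\right)^{2} = \left(N^{2} + N^{2}\right) + 1^{2} = 2 N^{2} + 1 = 1 + 2 N^{2}$)
$w = - \frac{2324}{1339}$ ($w = \frac{2324}{-1339} = 2324 \left(- \frac{1}{1339}\right) = - \frac{2324}{1339} \approx -1.7356$)
$w G{\left(43 \right)} = - \frac{2324 \left(1 + 2 \cdot 43^{2}\right)}{1339} = - \frac{2324 \left(1 + 2 \cdot 1849\right)}{1339} = - \frac{2324 \left(1 + 3698\right)}{1339} = \left(- \frac{2324}{1339}\right) 3699 = - \frac{8596476}{1339}$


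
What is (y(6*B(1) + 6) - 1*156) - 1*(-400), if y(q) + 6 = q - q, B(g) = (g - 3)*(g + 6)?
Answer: 238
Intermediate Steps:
B(g) = (-3 + g)*(6 + g)
y(q) = -6 (y(q) = -6 + (q - q) = -6 + 0 = -6)
(y(6*B(1) + 6) - 1*156) - 1*(-400) = (-6 - 1*156) - 1*(-400) = (-6 - 156) + 400 = -162 + 400 = 238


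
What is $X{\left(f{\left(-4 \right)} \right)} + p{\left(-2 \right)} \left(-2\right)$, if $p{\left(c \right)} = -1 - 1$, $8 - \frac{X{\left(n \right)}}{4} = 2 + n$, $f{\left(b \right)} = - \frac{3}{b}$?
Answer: $25$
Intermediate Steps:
$X{\left(n \right)} = 24 - 4 n$ ($X{\left(n \right)} = 32 - 4 \left(2 + n\right) = 32 - \left(8 + 4 n\right) = 24 - 4 n$)
$p{\left(c \right)} = -2$
$X{\left(f{\left(-4 \right)} \right)} + p{\left(-2 \right)} \left(-2\right) = \left(24 - 4 \left(- \frac{3}{-4}\right)\right) - -4 = \left(24 - 4 \left(\left(-3\right) \left(- \frac{1}{4}\right)\right)\right) + 4 = \left(24 - 3\right) + 4 = 21 + 4 = 25$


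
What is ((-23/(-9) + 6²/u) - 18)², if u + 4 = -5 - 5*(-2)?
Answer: 34225/81 ≈ 422.53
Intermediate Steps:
u = 1 (u = -4 + (-5 - 5*(-2)) = -4 + (-5 + 10) = -4 + 5 = 1)
((-23/(-9) + 6²/u) - 18)² = ((-23/(-9) + 6²/1) - 18)² = ((-23*(-⅑) + 36*1) - 18)² = ((23/9 + 36) - 18)² = (347/9 - 18)² = (185/9)² = 34225/81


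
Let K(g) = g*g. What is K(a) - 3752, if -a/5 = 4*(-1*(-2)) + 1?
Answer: -1727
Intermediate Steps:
a = -45 (a = -5*(4*(-1*(-2)) + 1) = -5*(4*2 + 1) = -5*(8 + 1) = -5*9 = -45)
K(g) = g²
K(a) - 3752 = (-45)² - 3752 = 2025 - 3752 = -1727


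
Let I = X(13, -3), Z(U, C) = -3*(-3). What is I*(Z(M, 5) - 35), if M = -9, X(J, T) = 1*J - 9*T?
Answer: -1040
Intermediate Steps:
X(J, T) = J - 9*T
Z(U, C) = 9
I = 40 (I = 13 - 9*(-3) = 13 + 27 = 40)
I*(Z(M, 5) - 35) = 40*(9 - 35) = 40*(-26) = -1040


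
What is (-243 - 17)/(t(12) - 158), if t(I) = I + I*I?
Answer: 130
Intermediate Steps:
t(I) = I + I**2
(-243 - 17)/(t(12) - 158) = (-243 - 17)/(12*(1 + 12) - 158) = -260/(12*13 - 158) = -260/(156 - 158) = -260/(-2) = -260*(-1/2) = 130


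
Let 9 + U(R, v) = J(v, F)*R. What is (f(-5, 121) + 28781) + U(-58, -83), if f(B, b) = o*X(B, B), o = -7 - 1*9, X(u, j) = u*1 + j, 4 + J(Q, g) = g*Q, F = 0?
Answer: 29164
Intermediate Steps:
J(Q, g) = -4 + Q*g (J(Q, g) = -4 + g*Q = -4 + Q*g)
X(u, j) = j + u (X(u, j) = u + j = j + u)
U(R, v) = -9 - 4*R (U(R, v) = -9 + (-4 + v*0)*R = -9 + (-4 + 0)*R = -9 - 4*R)
o = -16 (o = -7 - 9 = -16)
f(B, b) = -32*B (f(B, b) = -16*(B + B) = -32*B)
(f(-5, 121) + 28781) + U(-58, -83) = (-32*(-5) + 28781) + (-9 - 4*(-58)) = (160 + 28781) + (-9 + 232) = 28941 + 223 = 29164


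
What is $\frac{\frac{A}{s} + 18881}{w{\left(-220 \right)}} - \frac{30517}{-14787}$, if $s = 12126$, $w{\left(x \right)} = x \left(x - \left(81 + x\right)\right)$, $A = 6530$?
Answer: $\frac{138609316601}{44378522595} \approx 3.1233$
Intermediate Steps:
$w{\left(x \right)} = - 81 x$ ($w{\left(x \right)} = x \left(-81\right) = - 81 x$)
$\frac{\frac{A}{s} + 18881}{w{\left(-220 \right)}} - \frac{30517}{-14787} = \frac{\frac{6530}{12126} + 18881}{\left(-81\right) \left(-220\right)} - \frac{30517}{-14787} = \frac{6530 \cdot \frac{1}{12126} + 18881}{17820} - - \frac{30517}{14787} = \left(\frac{3265}{6063} + 18881\right) \frac{1}{17820} + \frac{30517}{14787} = \frac{114478768}{6063} \cdot \frac{1}{17820} + \frac{30517}{14787} = \frac{28619692}{27010665} + \frac{30517}{14787} = \frac{138609316601}{44378522595}$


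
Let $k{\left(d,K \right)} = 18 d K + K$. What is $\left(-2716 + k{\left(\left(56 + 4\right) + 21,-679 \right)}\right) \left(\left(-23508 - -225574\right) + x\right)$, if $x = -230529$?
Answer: $28274489551$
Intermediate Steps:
$k{\left(d,K \right)} = K + 18 K d$ ($k{\left(d,K \right)} = 18 K d + K = K + 18 K d$)
$\left(-2716 + k{\left(\left(56 + 4\right) + 21,-679 \right)}\right) \left(\left(-23508 - -225574\right) + x\right) = \left(-2716 - 679 \left(1 + 18 \left(\left(56 + 4\right) + 21\right)\right)\right) \left(\left(-23508 - -225574\right) - 230529\right) = \left(-2716 - 679 \left(1 + 18 \left(60 + 21\right)\right)\right) \left(\left(-23508 + 225574\right) - 230529\right) = \left(-2716 - 679 \left(1 + 18 \cdot 81\right)\right) \left(202066 - 230529\right) = \left(-2716 - 679 \left(1 + 1458\right)\right) \left(-28463\right) = \left(-2716 - 990661\right) \left(-28463\right) = \left(-993377\right) \left(-28463\right) = 28274489551$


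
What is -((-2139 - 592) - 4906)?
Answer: 7637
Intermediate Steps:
-((-2139 - 592) - 4906) = -(-2731 - 4906) = -1*(-7637) = 7637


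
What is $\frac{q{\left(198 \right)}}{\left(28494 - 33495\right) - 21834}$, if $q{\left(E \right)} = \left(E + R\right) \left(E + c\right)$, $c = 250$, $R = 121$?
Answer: $- \frac{142912}{26835} \approx -5.3256$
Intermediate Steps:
$q{\left(E \right)} = \left(121 + E\right) \left(250 + E\right)$ ($q{\left(E \right)} = \left(E + 121\right) \left(E + 250\right) = \left(121 + E\right) \left(250 + E\right)$)
$\frac{q{\left(198 \right)}}{\left(28494 - 33495\right) - 21834} = \frac{30250 + 198^{2} + 371 \cdot 198}{\left(28494 - 33495\right) - 21834} = \frac{30250 + 39204 + 73458}{-5001 - 21834} = \frac{142912}{-26835} = 142912 \left(- \frac{1}{26835}\right) = - \frac{142912}{26835}$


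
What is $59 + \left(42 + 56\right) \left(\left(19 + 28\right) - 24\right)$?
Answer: $2313$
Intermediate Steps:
$59 + \left(42 + 56\right) \left(\left(19 + 28\right) - 24\right) = 59 + 98 \left(47 - 24\right) = 59 + 98 \cdot 23 = 59 + 2254 = 2313$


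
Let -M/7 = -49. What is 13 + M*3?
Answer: 1042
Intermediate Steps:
M = 343 (M = -7*(-49) = 343)
13 + M*3 = 13 + 343*3 = 13 + 1029 = 1042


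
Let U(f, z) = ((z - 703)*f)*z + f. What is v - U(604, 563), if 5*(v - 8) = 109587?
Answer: 238143007/5 ≈ 4.7629e+7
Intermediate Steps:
U(f, z) = f + f*z*(-703 + z) (U(f, z) = ((-703 + z)*f)*z + f = (f*(-703 + z))*z + f = f*z*(-703 + z) + f = f + f*z*(-703 + z))
v = 109627/5 (v = 8 + (⅕)*109587 = 8 + 109587/5 = 109627/5 ≈ 21925.)
v - U(604, 563) = 109627/5 - 604*(1 + 563² - 703*563) = 109627/5 - 604*(1 + 316969 - 395789) = 109627/5 - 604*(-78819) = 109627/5 - 1*(-47606676) = 109627/5 + 47606676 = 238143007/5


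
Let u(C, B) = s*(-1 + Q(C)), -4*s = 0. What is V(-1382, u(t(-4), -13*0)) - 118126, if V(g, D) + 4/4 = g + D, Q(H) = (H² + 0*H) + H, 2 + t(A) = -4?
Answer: -119509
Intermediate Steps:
s = 0 (s = -¼*0 = 0)
t(A) = -6 (t(A) = -2 - 4 = -6)
Q(H) = H + H² (Q(H) = (H² + 0) + H = H² + H = H + H²)
u(C, B) = 0 (u(C, B) = 0*(-1 + C*(1 + C)) = 0)
V(g, D) = -1 + D + g (V(g, D) = -1 + (g + D) = -1 + (D + g) = -1 + D + g)
V(-1382, u(t(-4), -13*0)) - 118126 = (-1 + 0 - 1382) - 118126 = -1383 - 118126 = -119509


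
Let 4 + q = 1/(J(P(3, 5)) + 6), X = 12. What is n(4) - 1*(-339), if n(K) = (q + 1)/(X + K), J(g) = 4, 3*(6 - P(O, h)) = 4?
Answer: 54211/160 ≈ 338.82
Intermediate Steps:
P(O, h) = 14/3 (P(O, h) = 6 - 1/3*4 = 6 - 4/3 = 14/3)
q = -39/10 (q = -4 + 1/(4 + 6) = -4 + 1/10 = -39/10 ≈ -3.9000)
n(K) = -29/(10*(12 + K)) (n(K) = (-39/10 + 1)/(12 + K) = -29/(10*(12 + K)))
n(4) - 1*(-339) = -29/(120 + 10*4) - 1*(-339) = -29/(120 + 40) + 339 = -29/160 + 339 = 54211/160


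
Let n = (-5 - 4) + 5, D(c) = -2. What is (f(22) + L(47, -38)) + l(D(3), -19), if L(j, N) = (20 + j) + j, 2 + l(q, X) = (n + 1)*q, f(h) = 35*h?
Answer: 888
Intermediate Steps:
n = -4 (n = -9 + 5 = -4)
l(q, X) = -2 - 3*q (l(q, X) = -2 + (-4 + 1)*q = -2 - 3*q)
L(j, N) = 20 + 2*j
(f(22) + L(47, -38)) + l(D(3), -19) = (35*22 + (20 + 2*47)) + (-2 - 3*(-2)) = (770 + (20 + 94)) + (-2 + 6) = (770 + 114) + 4 = 884 + 4 = 888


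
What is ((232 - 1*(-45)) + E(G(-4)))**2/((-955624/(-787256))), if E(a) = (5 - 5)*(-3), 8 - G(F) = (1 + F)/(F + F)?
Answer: 7550670703/119453 ≈ 63210.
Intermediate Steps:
G(F) = 8 - (1 + F)/(2*F) (G(F) = 8 - (1 + F)/(F + F) = 8 - (1 + F)/(2*F))
E(a) = 0 (E(a) = 0*(-3) = 0)
((232 - 1*(-45)) + E(G(-4)))**2/((-955624/(-787256))) = ((232 - 1*(-45)) + 0)**2/((-955624/(-787256))) = ((232 + 45) + 0)**2/((-955624*(-1/787256))) = (277 + 0)**2/(119453/98407) = 277**2*(98407/119453) = 76729*(98407/119453) = 7550670703/119453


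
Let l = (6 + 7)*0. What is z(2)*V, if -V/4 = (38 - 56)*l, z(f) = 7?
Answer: 0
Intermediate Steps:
l = 0 (l = 13*0 = 0)
V = 0 (V = -4*(38 - 56)*0 = -(-72)*0 = -4*0 = 0)
z(2)*V = 7*0 = 0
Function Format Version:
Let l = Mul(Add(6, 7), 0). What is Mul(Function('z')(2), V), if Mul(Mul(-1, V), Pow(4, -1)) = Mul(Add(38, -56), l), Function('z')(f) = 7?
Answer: 0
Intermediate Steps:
l = 0 (l = Mul(13, 0) = 0)
V = 0 (V = Mul(-4, Mul(Add(38, -56), 0)) = Mul(-4, Mul(-18, 0)) = Mul(-4, 0) = 0)
Mul(Function('z')(2), V) = Mul(7, 0) = 0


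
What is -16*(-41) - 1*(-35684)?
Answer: 36340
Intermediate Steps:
-16*(-41) - 1*(-35684) = 656 + 35684 = 36340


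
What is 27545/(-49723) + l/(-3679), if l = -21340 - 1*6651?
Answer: 1290458438/182930917 ≈ 7.0544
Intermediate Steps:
l = -27991 (l = -21340 - 6651 = -27991)
27545/(-49723) + l/(-3679) = 27545/(-49723) - 27991/(-3679) = 27545*(-1/49723) - 27991*(-1/3679) = -27545/49723 + 27991/3679 = 1290458438/182930917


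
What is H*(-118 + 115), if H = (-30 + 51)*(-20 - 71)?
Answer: 5733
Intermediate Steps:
H = -1911 (H = 21*(-91) = -1911)
H*(-118 + 115) = -1911*(-118 + 115) = -1911*(-3) = 5733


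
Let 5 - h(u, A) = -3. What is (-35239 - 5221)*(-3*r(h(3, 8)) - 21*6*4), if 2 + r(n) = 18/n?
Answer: 20422185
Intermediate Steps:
h(u, A) = 8 (h(u, A) = 5 - 1*(-3) = 5 + 3 = 8)
r(n) = -2 + 18/n
(-35239 - 5221)*(-3*r(h(3, 8)) - 21*6*4) = (-35239 - 5221)*(-3*(-2 + 18/8) - 21*6*4) = -40460*(-3*(-2 + 18*(⅛)) - 126*4) = -40460*(-3*(-2 + 9/4) - 504) = -40460*(-3*¼ - 504) = -40460*(-¾ - 504) = -40460*(-2019/4) = 20422185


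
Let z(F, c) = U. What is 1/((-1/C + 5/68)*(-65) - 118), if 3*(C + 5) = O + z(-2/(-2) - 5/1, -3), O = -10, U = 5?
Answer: -17/2253 ≈ -0.0075455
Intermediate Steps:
z(F, c) = 5
C = -20/3 (C = -5 + (-10 + 5)/3 = -5 + (⅓)*(-5) = -5 - 5/3 = -20/3 ≈ -6.6667)
1/((-1/C + 5/68)*(-65) - 118) = 1/((-1/(-20/3) + 5/68)*(-65) - 118) = 1/((-1*(-3/20) + 5*(1/68))*(-65) - 118) = 1/((3/20 + 5/68)*(-65) - 118) = 1/((19/85)*(-65) - 118) = 1/(-247/17 - 118) = 1/(-2253/17) = -17/2253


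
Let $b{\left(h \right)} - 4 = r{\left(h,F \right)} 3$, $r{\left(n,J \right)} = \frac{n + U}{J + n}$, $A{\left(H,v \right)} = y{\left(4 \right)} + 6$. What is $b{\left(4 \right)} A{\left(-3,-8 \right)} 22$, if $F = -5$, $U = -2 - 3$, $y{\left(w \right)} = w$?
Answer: $1540$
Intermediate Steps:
$U = -5$
$A{\left(H,v \right)} = 10$ ($A{\left(H,v \right)} = 4 + 6 = 10$)
$r{\left(n,J \right)} = \frac{-5 + n}{J + n}$ ($r{\left(n,J \right)} = \frac{n - 5}{J + n} = \frac{-5 + n}{J + n}$)
$b{\left(h \right)} = 7$ ($b{\left(h \right)} = 4 + \frac{-5 + h}{-5 + h} 3 = 4 + 1 \cdot 3 = 4 + 3 = 7$)
$b{\left(4 \right)} A{\left(-3,-8 \right)} 22 = 7 \cdot 10 \cdot 22 = 70 \cdot 22 = 1540$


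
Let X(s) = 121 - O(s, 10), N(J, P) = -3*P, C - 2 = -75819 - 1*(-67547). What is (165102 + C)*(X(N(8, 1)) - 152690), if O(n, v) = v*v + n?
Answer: -23942914112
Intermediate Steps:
C = -8270 (C = 2 + (-75819 - 1*(-67547)) = 2 + (-75819 + 67547) = 2 - 8272 = -8270)
O(n, v) = n + v² (O(n, v) = v² + n = n + v²)
X(s) = 21 - s (X(s) = 121 - (s + 10²) = 121 - (s + 100) = 121 - (100 + s) = 121 + (-100 - s) = 21 - s)
(165102 + C)*(X(N(8, 1)) - 152690) = (165102 - 8270)*((21 - (-3)) - 152690) = 156832*((21 - 1*(-3)) - 152690) = 156832*((21 + 3) - 152690) = 156832*(24 - 152690) = 156832*(-152666) = -23942914112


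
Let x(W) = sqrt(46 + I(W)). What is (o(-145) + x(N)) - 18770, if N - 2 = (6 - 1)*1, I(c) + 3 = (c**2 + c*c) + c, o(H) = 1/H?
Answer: -2721651/145 + 2*sqrt(37) ≈ -18758.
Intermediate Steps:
I(c) = -3 + c + 2*c**2 (I(c) = -3 + ((c**2 + c*c) + c) = -3 + ((c**2 + c**2) + c) = -3 + (2*c**2 + c) = -3 + (c + 2*c**2) = -3 + c + 2*c**2)
N = 7 (N = 2 + (6 - 1)*1 = 2 + 5*1 = 2 + 5 = 7)
x(W) = sqrt(43 + W + 2*W**2) (x(W) = sqrt(46 + (-3 + W + 2*W**2)) = sqrt(43 + W + 2*W**2))
(o(-145) + x(N)) - 18770 = (1/(-145) + sqrt(43 + 7 + 2*7**2)) - 18770 = (-1/145 + sqrt(43 + 7 + 2*49)) - 18770 = (-1/145 + sqrt(43 + 7 + 98)) - 18770 = (-1/145 + sqrt(148)) - 18770 = (-1/145 + 2*sqrt(37)) - 18770 = -2721651/145 + 2*sqrt(37)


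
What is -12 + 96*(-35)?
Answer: -3372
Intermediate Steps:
-12 + 96*(-35) = -12 - 3360 = -3372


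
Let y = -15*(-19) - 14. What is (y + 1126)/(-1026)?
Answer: -1397/1026 ≈ -1.3616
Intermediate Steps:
y = 271 (y = 285 - 14 = 271)
(y + 1126)/(-1026) = (271 + 1126)/(-1026) = -1/1026*1397 = -1397/1026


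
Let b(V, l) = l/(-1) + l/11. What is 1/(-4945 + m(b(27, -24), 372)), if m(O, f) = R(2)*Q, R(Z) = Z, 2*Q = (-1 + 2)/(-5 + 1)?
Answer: -4/19781 ≈ -0.00020221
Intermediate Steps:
Q = -1/8 (Q = ((-1 + 2)/(-5 + 1))/2 = (1/(-4))/2 = (1*(-1/4))/2 = (1/2)*(-1/4) = -1/8 ≈ -0.12500)
b(V, l) = -10*l/11 (b(V, l) = l*(-1) + l*(1/11) = -l + l/11 = -10*l/11)
m(O, f) = -1/4 (m(O, f) = 2*(-1/8) = -1/4)
1/(-4945 + m(b(27, -24), 372)) = 1/(-4945 - 1/4) = 1/(-19781/4) = -4/19781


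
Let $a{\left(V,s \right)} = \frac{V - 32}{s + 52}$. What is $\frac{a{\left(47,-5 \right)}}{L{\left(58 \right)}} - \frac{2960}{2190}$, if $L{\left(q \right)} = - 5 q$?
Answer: $- \frac{807553}{596994} \approx -1.3527$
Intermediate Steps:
$a{\left(V,s \right)} = \frac{-32 + V}{52 + s}$
$\frac{a{\left(47,-5 \right)}}{L{\left(58 \right)}} - \frac{2960}{2190} = \frac{\frac{1}{52 - 5} \left(-32 + 47\right)}{\left(-5\right) 58} - \frac{2960}{2190} = \frac{\frac{1}{47} \cdot 15}{-290} - \frac{296}{219} = \frac{1}{47} \cdot 15 \left(- \frac{1}{290}\right) - \frac{296}{219} = \frac{15}{47} \left(- \frac{1}{290}\right) - \frac{296}{219} = - \frac{3}{2726} - \frac{296}{219} = - \frac{807553}{596994}$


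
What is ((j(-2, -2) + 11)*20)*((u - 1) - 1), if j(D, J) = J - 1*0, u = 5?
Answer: 540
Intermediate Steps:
j(D, J) = J (j(D, J) = J + 0 = J)
((j(-2, -2) + 11)*20)*((u - 1) - 1) = ((-2 + 11)*20)*((5 - 1) - 1) = (9*20)*(4 - 1) = 180*3 = 540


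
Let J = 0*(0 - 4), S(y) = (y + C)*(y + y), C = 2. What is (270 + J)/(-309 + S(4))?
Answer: -30/29 ≈ -1.0345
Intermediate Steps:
S(y) = 2*y*(2 + y) (S(y) = (y + 2)*(y + y) = (2 + y)*(2*y) = 2*y*(2 + y))
J = 0 (J = 0*(-4) = 0)
(270 + J)/(-309 + S(4)) = (270 + 0)/(-309 + 2*4*(2 + 4)) = 270/(-309 + 2*4*6) = 270/(-309 + 48) = 270/(-261) = 270*(-1/261) = -30/29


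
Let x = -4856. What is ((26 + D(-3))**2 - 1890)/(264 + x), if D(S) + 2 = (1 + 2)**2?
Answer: 801/4592 ≈ 0.17443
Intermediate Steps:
D(S) = 7 (D(S) = -2 + (1 + 2)**2 = -2 + 3**2 = -2 + 9 = 7)
((26 + D(-3))**2 - 1890)/(264 + x) = ((26 + 7)**2 - 1890)/(264 - 4856) = (33**2 - 1890)/(-4592) = (1089 - 1890)*(-1/4592) = -801*(-1/4592) = 801/4592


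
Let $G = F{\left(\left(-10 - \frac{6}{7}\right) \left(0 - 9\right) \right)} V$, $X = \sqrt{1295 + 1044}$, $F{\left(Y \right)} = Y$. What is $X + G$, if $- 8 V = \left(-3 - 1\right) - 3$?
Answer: $\frac{171}{2} + \sqrt{2339} \approx 133.86$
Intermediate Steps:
$V = \frac{7}{8}$ ($V = - \frac{\left(-3 - 1\right) - 3}{8} = - \frac{-4 - 3}{8} = \left(- \frac{1}{8}\right) \left(-7\right) = \frac{7}{8} \approx 0.875$)
$X = \sqrt{2339} \approx 48.363$
$G = \frac{171}{2}$ ($G = \left(-10 - \frac{6}{7}\right) \left(0 - 9\right) \frac{7}{8} = \left(-10 - \frac{6}{7}\right) \left(-9\right) \frac{7}{8} = \left(- \frac{76}{7}\right) \left(-9\right) \frac{7}{8} = \frac{684}{7} \cdot \frac{7}{8} = \frac{171}{2} \approx 85.5$)
$X + G = \sqrt{2339} + \frac{171}{2} = \frac{171}{2} + \sqrt{2339}$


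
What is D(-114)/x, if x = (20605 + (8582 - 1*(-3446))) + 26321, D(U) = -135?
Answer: -135/58954 ≈ -0.0022899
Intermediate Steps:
x = 58954 (x = (20605 + (8582 + 3446)) + 26321 = (20605 + 12028) + 26321 = 32633 + 26321 = 58954)
D(-114)/x = -135/58954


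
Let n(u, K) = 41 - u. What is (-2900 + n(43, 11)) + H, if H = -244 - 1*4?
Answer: -3150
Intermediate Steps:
H = -248 (H = -244 - 4 = -248)
(-2900 + n(43, 11)) + H = (-2900 + (41 - 1*43)) - 248 = (-2900 + (41 - 43)) - 248 = (-2900 - 2) - 248 = -2902 - 248 = -3150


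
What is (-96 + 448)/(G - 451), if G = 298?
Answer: -352/153 ≈ -2.3007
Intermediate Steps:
(-96 + 448)/(G - 451) = (-96 + 448)/(298 - 451) = 352/(-153) = 352*(-1/153) = -352/153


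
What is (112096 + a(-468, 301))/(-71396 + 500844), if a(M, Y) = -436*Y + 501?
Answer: -18639/429448 ≈ -0.043402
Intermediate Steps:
a(M, Y) = 501 - 436*Y
(112096 + a(-468, 301))/(-71396 + 500844) = (112096 + (501 - 436*301))/(-71396 + 500844) = (112096 + (501 - 131236))/429448 = (112096 - 130735)*(1/429448) = -18639*1/429448 = -18639/429448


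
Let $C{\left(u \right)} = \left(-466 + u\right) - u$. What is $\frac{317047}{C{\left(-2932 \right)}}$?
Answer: $- \frac{317047}{466} \approx -680.36$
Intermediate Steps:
$C{\left(u \right)} = -466$
$\frac{317047}{C{\left(-2932 \right)}} = \frac{317047}{-466} = 317047 \left(- \frac{1}{466}\right) = - \frac{317047}{466}$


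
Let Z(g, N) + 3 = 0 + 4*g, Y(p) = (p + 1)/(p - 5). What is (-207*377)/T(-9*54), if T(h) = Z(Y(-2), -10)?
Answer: 546273/17 ≈ 32134.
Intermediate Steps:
Y(p) = (1 + p)/(-5 + p)
Z(g, N) = -3 + 4*g (Z(g, N) = -3 + (0 + 4*g) = -3 + 4*g)
T(h) = -17/7 (T(h) = -3 + 4*((1 - 2)/(-5 - 2)) = -3 + 4*(-1/(-7)) = -3 + 4*(-1/7*(-1)) = -3 + 4*(1/7) = -3 + 4/7 = -17/7)
(-207*377)/T(-9*54) = (-207*377)/(-17/7) = -78039*(-7/17) = 546273/17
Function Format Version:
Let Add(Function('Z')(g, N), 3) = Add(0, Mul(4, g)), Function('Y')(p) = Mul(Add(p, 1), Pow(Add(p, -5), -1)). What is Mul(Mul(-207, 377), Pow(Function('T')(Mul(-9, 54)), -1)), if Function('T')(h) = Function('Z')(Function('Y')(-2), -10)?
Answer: Rational(546273, 17) ≈ 32134.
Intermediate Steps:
Function('Y')(p) = Mul(Pow(Add(-5, p), -1), Add(1, p)) (Function('Y')(p) = Mul(Add(1, p), Pow(Add(-5, p), -1)) = Mul(Pow(Add(-5, p), -1), Add(1, p)))
Function('Z')(g, N) = Add(-3, Mul(4, g)) (Function('Z')(g, N) = Add(-3, Add(0, Mul(4, g))) = Add(-3, Mul(4, g)))
Function('T')(h) = Rational(-17, 7) (Function('T')(h) = Add(-3, Mul(4, Mul(Pow(Add(-5, -2), -1), Add(1, -2)))) = Add(-3, Mul(4, Mul(Pow(-7, -1), -1))) = Add(-3, Mul(4, Mul(Rational(-1, 7), -1))) = Add(-3, Mul(4, Rational(1, 7))) = Add(-3, Rational(4, 7)) = Rational(-17, 7))
Mul(Mul(-207, 377), Pow(Function('T')(Mul(-9, 54)), -1)) = Mul(Mul(-207, 377), Pow(Rational(-17, 7), -1)) = Mul(-78039, Rational(-7, 17)) = Rational(546273, 17)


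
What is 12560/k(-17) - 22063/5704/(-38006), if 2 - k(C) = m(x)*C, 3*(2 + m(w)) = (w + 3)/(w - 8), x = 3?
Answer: -6807085293489/21028263728 ≈ -323.71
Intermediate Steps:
m(w) = -2 + (3 + w)/(3*(-8 + w)) (m(w) = -2 + ((w + 3)/(w - 8))/3 = -2 + ((3 + w)/(-8 + w))/3 = -2 + (3 + w)/(3*(-8 + w)))
k(C) = 2 + 12*C/5 (k(C) = 2 - (51 - 5*3)/(3*(-8 + 3))*C = 2 - (⅓)*(51 - 15)/(-5)*C = 2 - (⅓)*(-⅕)*36*C = 2 - (-12)*C/5 = 2 + 12*C/5)
12560/k(-17) - 22063/5704/(-38006) = 12560/(2 + (12/5)*(-17)) - 22063/5704/(-38006) = 12560/(2 - 204/5) - 22063*1/5704*(-1/38006) = 12560/(-194/5) - 22063/5704*(-1/38006) = 12560*(-5/194) + 22063/216786224 = -31400/97 + 22063/216786224 = -6807085293489/21028263728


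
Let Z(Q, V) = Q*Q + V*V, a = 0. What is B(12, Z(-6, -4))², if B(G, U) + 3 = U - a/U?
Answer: 2401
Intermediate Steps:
Z(Q, V) = Q² + V²
B(G, U) = -3 + U (B(G, U) = -3 + (U - 0/U) = -3 + (U - 1*0) = -3 + (U + 0) = -3 + U)
B(12, Z(-6, -4))² = (-3 + ((-6)² + (-4)²))² = (-3 + (36 + 16))² = (-3 + 52)² = 49² = 2401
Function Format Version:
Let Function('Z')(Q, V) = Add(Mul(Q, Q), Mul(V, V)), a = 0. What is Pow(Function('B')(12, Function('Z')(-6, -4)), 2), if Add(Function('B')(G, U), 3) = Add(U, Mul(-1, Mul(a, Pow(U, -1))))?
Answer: 2401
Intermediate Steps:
Function('Z')(Q, V) = Add(Pow(Q, 2), Pow(V, 2))
Function('B')(G, U) = Add(-3, U) (Function('B')(G, U) = Add(-3, Add(U, Mul(-1, Mul(0, Pow(U, -1))))) = Add(-3, Add(U, Mul(-1, 0))) = Add(-3, Add(U, 0)) = Add(-3, U))
Pow(Function('B')(12, Function('Z')(-6, -4)), 2) = Pow(Add(-3, Add(Pow(-6, 2), Pow(-4, 2))), 2) = Pow(Add(-3, Add(36, 16)), 2) = Pow(Add(-3, 52), 2) = Pow(49, 2) = 2401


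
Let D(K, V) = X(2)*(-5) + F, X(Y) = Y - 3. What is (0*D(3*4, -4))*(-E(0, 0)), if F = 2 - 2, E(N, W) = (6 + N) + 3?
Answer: 0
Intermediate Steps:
X(Y) = -3 + Y
E(N, W) = 9 + N
F = 0
D(K, V) = 5 (D(K, V) = (-3 + 2)*(-5) + 0 = -1*(-5) + 0 = 5 + 0 = 5)
(0*D(3*4, -4))*(-E(0, 0)) = (0*5)*(-(9 + 0)) = 0*(-1*9) = 0*(-9) = 0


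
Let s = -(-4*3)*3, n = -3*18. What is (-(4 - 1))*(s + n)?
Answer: 54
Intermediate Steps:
n = -54
s = 36 (s = -(-12)*3 = -1*(-36) = 36)
(-(4 - 1))*(s + n) = (-(4 - 1))*(36 - 54) = -1*3*(-18) = -3*(-18) = 54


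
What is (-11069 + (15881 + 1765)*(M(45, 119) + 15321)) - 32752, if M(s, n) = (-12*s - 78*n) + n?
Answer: 99091407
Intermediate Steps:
M(s, n) = -77*n - 12*s (M(s, n) = (-78*n - 12*s) + n = -77*n - 12*s)
(-11069 + (15881 + 1765)*(M(45, 119) + 15321)) - 32752 = (-11069 + (15881 + 1765)*((-77*119 - 12*45) + 15321)) - 32752 = (-11069 + 17646*((-9163 - 540) + 15321)) - 32752 = (-11069 + 17646*(-9703 + 15321)) - 32752 = (-11069 + 17646*5618) - 32752 = (-11069 + 99135228) - 32752 = 99124159 - 32752 = 99091407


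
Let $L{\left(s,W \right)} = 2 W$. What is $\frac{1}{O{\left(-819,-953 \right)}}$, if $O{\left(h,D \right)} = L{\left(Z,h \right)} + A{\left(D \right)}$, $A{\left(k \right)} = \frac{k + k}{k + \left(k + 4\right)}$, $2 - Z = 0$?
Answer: $- \frac{951}{1556785} \approx -0.00061087$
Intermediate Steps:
$Z = 2$ ($Z = 2 - 0 = 2 + 0 = 2$)
$A{\left(k \right)} = \frac{2 k}{4 + 2 k}$ ($A{\left(k \right)} = \frac{2 k}{k + \left(4 + k\right)} = \frac{2 k}{4 + 2 k}$)
$O{\left(h,D \right)} = 2 h + \frac{D}{2 + D}$
$\frac{1}{O{\left(-819,-953 \right)}} = \frac{1}{\frac{1}{2 - 953} \left(-953 + 2 \left(-819\right) \left(2 - 953\right)\right)} = \frac{1}{\frac{1}{-951} \left(-953 + 2 \left(-819\right) \left(-951\right)\right)} = \frac{1}{\left(- \frac{1}{951}\right) \left(-953 + 1557738\right)} = \frac{1}{\left(- \frac{1}{951}\right) 1556785} = \frac{1}{- \frac{1556785}{951}} = - \frac{951}{1556785}$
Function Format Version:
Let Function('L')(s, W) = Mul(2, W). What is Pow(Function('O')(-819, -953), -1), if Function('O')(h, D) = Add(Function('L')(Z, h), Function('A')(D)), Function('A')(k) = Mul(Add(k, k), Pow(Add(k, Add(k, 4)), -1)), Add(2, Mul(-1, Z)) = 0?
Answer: Rational(-951, 1556785) ≈ -0.00061087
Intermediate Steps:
Z = 2 (Z = Add(2, Mul(-1, 0)) = Add(2, 0) = 2)
Function('A')(k) = Mul(2, k, Pow(Add(4, Mul(2, k)), -1)) (Function('A')(k) = Mul(Mul(2, k), Pow(Add(k, Add(4, k)), -1)) = Mul(Mul(2, k), Pow(Add(4, Mul(2, k)), -1)) = Mul(2, k, Pow(Add(4, Mul(2, k)), -1)))
Function('O')(h, D) = Add(Mul(2, h), Mul(D, Pow(Add(2, D), -1)))
Pow(Function('O')(-819, -953), -1) = Pow(Mul(Pow(Add(2, -953), -1), Add(-953, Mul(2, -819, Add(2, -953)))), -1) = Pow(Mul(Pow(-951, -1), Add(-953, Mul(2, -819, -951))), -1) = Pow(Mul(Rational(-1, 951), Add(-953, 1557738)), -1) = Pow(Mul(Rational(-1, 951), 1556785), -1) = Pow(Rational(-1556785, 951), -1) = Rational(-951, 1556785)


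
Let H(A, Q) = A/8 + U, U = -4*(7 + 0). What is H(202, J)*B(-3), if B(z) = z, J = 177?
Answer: 33/4 ≈ 8.2500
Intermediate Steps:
U = -28 (U = -4*7 = -28)
H(A, Q) = -28 + A/8 (H(A, Q) = A/8 - 28 = -28 + A/8)
H(202, J)*B(-3) = (-28 + (⅛)*202)*(-3) = (-28 + 101/4)*(-3) = -11/4*(-3) = 33/4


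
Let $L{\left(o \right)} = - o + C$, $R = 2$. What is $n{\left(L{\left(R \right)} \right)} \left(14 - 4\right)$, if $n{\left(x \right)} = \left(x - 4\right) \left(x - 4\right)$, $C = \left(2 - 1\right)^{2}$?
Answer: $250$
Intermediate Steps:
$C = 1$ ($C = 1^{2} = 1$)
$L{\left(o \right)} = 1 - o$ ($L{\left(o \right)} = - o + 1 = 1 - o$)
$n{\left(x \right)} = \left(-4 + x\right)^{2}$ ($n{\left(x \right)} = \left(-4 + x\right) \left(-4 + x\right) = \left(-4 + x\right)^{2}$)
$n{\left(L{\left(R \right)} \right)} \left(14 - 4\right) = \left(-4 + \left(1 - 2\right)\right)^{2} \left(14 - 4\right) = \left(-4 + \left(1 - 2\right)\right)^{2} \cdot 10 = \left(-4 - 1\right)^{2} \cdot 10 = \left(-5\right)^{2} \cdot 10 = 25 \cdot 10 = 250$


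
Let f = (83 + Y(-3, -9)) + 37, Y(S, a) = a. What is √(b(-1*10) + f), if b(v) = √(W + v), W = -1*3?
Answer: √(111 + I*√13) ≈ 10.537 + 0.1711*I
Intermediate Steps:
W = -3
f = 111 (f = (83 - 9) + 37 = 74 + 37 = 111)
b(v) = √(-3 + v)
√(b(-1*10) + f) = √(√(-3 - 1*10) + 111) = √(√(-3 - 10) + 111) = √(√(-13) + 111) = √(I*√13 + 111) = √(111 + I*√13)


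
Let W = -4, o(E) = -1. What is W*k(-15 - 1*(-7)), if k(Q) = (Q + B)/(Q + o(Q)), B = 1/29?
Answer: -308/87 ≈ -3.5402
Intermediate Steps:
B = 1/29 (B = 1*(1/29) = 1/29 ≈ 0.034483)
k(Q) = (1/29 + Q)/(-1 + Q) (k(Q) = (Q + 1/29)/(Q - 1) = (1/29 + Q)/(-1 + Q))
W*k(-15 - 1*(-7)) = -4*(1/29 + (-15 - 1*(-7)))/(-1 + (-15 - 1*(-7))) = -4*(1/29 + (-15 + 7))/(-1 + (-15 + 7)) = -4*(1/29 - 8)/(-1 - 8) = -4*(-231)/((-9)*29) = -(-4)*(-231)/(9*29) = -4*77/87 = -308/87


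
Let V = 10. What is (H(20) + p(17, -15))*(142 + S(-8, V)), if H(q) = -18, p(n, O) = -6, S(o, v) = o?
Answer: -3216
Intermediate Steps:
(H(20) + p(17, -15))*(142 + S(-8, V)) = (-18 - 6)*(142 - 8) = -24*134 = -3216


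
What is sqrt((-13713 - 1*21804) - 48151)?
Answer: 2*I*sqrt(20917) ≈ 289.25*I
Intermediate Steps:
sqrt((-13713 - 1*21804) - 48151) = sqrt((-13713 - 21804) - 48151) = sqrt(-35517 - 48151) = sqrt(-83668) = 2*I*sqrt(20917)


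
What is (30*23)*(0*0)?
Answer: 0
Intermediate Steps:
(30*23)*(0*0) = 690*0 = 0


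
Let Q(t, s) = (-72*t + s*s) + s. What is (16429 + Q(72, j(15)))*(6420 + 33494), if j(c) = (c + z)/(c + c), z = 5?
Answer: 4039895510/9 ≈ 4.4888e+8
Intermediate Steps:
j(c) = (5 + c)/(2*c) (j(c) = (c + 5)/(c + c) = (5 + c)/((2*c)) = (5 + c)*(1/(2*c)) = (5 + c)/(2*c))
Q(t, s) = s + s² - 72*t (Q(t, s) = (-72*t + s²) + s = (s² - 72*t) + s = s + s² - 72*t)
(16429 + Q(72, j(15)))*(6420 + 33494) = (16429 + ((½)*(5 + 15)/15 + ((½)*(5 + 15)/15)² - 72*72))*(6420 + 33494) = (16429 + ((½)*(1/15)*20 + ((½)*(1/15)*20)² - 5184))*39914 = (16429 + (⅔ + (⅔)² - 5184))*39914 = (16429 + (⅔ + 4/9 - 5184))*39914 = (16429 - 46646/9)*39914 = (101215/9)*39914 = 4039895510/9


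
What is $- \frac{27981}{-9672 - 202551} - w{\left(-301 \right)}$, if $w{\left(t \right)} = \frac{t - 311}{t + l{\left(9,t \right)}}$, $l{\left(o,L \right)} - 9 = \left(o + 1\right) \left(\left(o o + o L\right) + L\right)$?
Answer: $\frac{116308911}{1046330131} \approx 0.11116$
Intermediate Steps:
$l{\left(o,L \right)} = 9 + \left(1 + o\right) \left(L + o^{2} + L o\right)$ ($l{\left(o,L \right)} = 9 + \left(o + 1\right) \left(\left(o o + o L\right) + L\right) = 9 + \left(1 + o\right) \left(\left(o^{2} + L o\right) + L\right) = 9 + \left(1 + o\right) \left(L + o^{2} + L o\right)$)
$w{\left(t \right)} = \frac{-311 + t}{819 + 101 t}$ ($w{\left(t \right)} = \frac{t - 311}{t + \left(9 + t + 9^{2} + 9^{3} + t 9^{2} + 2 t 9\right)} = \frac{-311 + t}{t + \left(9 + t + 81 + 729 + t 81 + 18 t\right)} = \frac{-311 + t}{t + \left(9 + t + 81 + 729 + 81 t + 18 t\right)} = \frac{-311 + t}{t + \left(819 + 100 t\right)} = \frac{-311 + t}{819 + 101 t}$)
$- \frac{27981}{-9672 - 202551} - w{\left(-301 \right)} = - \frac{27981}{-9672 - 202551} - \frac{-311 - 301}{819 + 101 \left(-301\right)} = - \frac{27981}{-9672 - 202551} - \frac{1}{819 - 30401} \left(-612\right) = - \frac{27981}{-212223} - \frac{1}{-29582} \left(-612\right) = \left(-27981\right) \left(- \frac{1}{212223}\right) - \left(- \frac{1}{29582}\right) \left(-612\right) = \frac{9327}{70741} - \frac{306}{14791} = \frac{116308911}{1046330131}$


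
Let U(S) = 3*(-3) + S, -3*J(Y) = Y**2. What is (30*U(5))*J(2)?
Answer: 160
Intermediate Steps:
J(Y) = -Y**2/3
U(S) = -9 + S
(30*U(5))*J(2) = (30*(-9 + 5))*(-1/3*2**2) = (30*(-4))*(-1/3*4) = -120*(-4/3) = 160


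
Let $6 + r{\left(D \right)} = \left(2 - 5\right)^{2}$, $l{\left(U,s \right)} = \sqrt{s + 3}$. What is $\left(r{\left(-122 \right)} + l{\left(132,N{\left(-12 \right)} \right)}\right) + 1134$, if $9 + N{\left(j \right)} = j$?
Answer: $1137 + 3 i \sqrt{2} \approx 1137.0 + 4.2426 i$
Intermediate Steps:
$N{\left(j \right)} = -9 + j$
$l{\left(U,s \right)} = \sqrt{3 + s}$
$r{\left(D \right)} = 3$ ($r{\left(D \right)} = -6 + \left(2 - 5\right)^{2} = -6 + \left(-3\right)^{2} = -6 + 9 = 3$)
$\left(r{\left(-122 \right)} + l{\left(132,N{\left(-12 \right)} \right)}\right) + 1134 = \left(3 + \sqrt{3 - 21}\right) + 1134 = \left(3 + \sqrt{-18}\right) + 1134 = \left(3 + 3 i \sqrt{2}\right) + 1134 = 1137 + 3 i \sqrt{2}$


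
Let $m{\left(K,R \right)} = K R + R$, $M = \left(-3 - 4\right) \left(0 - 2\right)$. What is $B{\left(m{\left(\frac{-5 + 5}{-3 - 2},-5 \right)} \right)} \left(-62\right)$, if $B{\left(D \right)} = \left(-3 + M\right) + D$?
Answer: $-372$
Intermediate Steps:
$M = 14$ ($M = \left(-7\right) \left(-2\right) = 14$)
$m{\left(K,R \right)} = R + K R$
$B{\left(D \right)} = 11 + D$ ($B{\left(D \right)} = \left(-3 + 14\right) + D = 11 + D$)
$B{\left(m{\left(\frac{-5 + 5}{-3 - 2},-5 \right)} \right)} \left(-62\right) = \left(11 - 5 \left(1 + \frac{-5 + 5}{-3 - 2}\right)\right) \left(-62\right) = \left(11 - 5 \left(1 + \frac{0}{-5}\right)\right) \left(-62\right) = \left(11 - 5 \left(1 + 0 \left(- \frac{1}{5}\right)\right)\right) \left(-62\right) = \left(11 - 5 \left(1 + 0\right)\right) \left(-62\right) = \left(11 - 5\right) \left(-62\right) = 6 \left(-62\right) = -372$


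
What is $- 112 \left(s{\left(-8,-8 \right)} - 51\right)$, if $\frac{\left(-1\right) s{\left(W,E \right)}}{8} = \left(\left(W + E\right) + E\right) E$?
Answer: $177744$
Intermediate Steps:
$s{\left(W,E \right)} = - 8 E \left(W + 2 E\right)$ ($s{\left(W,E \right)} = - 8 \left(\left(W + E\right) + E\right) E = - 8 \left(\left(E + W\right) + E\right) E = - 8 \left(W + 2 E\right) E = - 8 E \left(W + 2 E\right)$)
$- 112 \left(s{\left(-8,-8 \right)} - 51\right) = - 112 \left(\left(-8\right) \left(-8\right) \left(-8 + 2 \left(-8\right)\right) - 51\right) = - 112 \left(\left(-8\right) \left(-8\right) \left(-8 - 16\right) - 51\right) = - 112 \left(\left(-8\right) \left(-8\right) \left(-24\right) - 51\right) = - 112 \left(-1536 - 51\right) = \left(-112\right) \left(-1587\right) = 177744$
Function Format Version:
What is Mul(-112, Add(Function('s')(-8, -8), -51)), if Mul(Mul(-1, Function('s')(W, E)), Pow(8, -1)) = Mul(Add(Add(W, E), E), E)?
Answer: 177744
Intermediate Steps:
Function('s')(W, E) = Mul(-8, E, Add(W, Mul(2, E))) (Function('s')(W, E) = Mul(-8, Mul(Add(Add(W, E), E), E)) = Mul(-8, Mul(Add(Add(E, W), E), E)) = Mul(-8, Mul(Add(W, Mul(2, E)), E)) = Mul(-8, Mul(E, Add(W, Mul(2, E)))) = Mul(-8, E, Add(W, Mul(2, E))))
Mul(-112, Add(Function('s')(-8, -8), -51)) = Mul(-112, Add(Mul(-8, -8, Add(-8, Mul(2, -8))), -51)) = Mul(-112, Add(Mul(-8, -8, Add(-8, -16)), -51)) = Mul(-112, Add(Mul(-8, -8, -24), -51)) = Mul(-112, Add(-1536, -51)) = Mul(-112, -1587) = 177744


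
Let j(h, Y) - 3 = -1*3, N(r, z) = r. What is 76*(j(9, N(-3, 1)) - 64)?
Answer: -4864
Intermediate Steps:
j(h, Y) = 0 (j(h, Y) = 3 - 1*3 = 3 - 3 = 0)
76*(j(9, N(-3, 1)) - 64) = 76*(0 - 64) = 76*(-64) = -4864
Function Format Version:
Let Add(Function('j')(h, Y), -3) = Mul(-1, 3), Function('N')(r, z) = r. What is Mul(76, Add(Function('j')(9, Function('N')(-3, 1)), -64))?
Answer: -4864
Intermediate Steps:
Function('j')(h, Y) = 0 (Function('j')(h, Y) = Add(3, Mul(-1, 3)) = Add(3, -3) = 0)
Mul(76, Add(Function('j')(9, Function('N')(-3, 1)), -64)) = Mul(76, Add(0, -64)) = Mul(76, -64) = -4864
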